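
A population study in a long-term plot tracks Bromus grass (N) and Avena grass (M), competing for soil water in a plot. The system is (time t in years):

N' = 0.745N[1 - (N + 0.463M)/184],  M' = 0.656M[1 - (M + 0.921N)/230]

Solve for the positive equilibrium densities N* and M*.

Setting both brackets to zero gives the nullclines N + 0.463M = 184 and 0.921N + M = 230.
Substituting M = 230 - 0.921N into the first: N(1 - 0.463·0.921) = 184 - 0.463·230.
So N* = 77.5/0.574 = 135, and then M* = 230 - 0.921·135 = 106.

N* ≈ 135, M* ≈ 106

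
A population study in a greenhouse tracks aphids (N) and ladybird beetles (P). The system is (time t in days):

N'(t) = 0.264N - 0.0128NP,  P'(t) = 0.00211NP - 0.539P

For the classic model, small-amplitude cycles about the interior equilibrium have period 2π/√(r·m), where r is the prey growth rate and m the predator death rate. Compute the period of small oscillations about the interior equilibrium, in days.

T ≈ 16.7 days

Here r = 0.264 and m = 0.539, so r·m = 0.142.
ω = √0.142 = 0.377 per day, hence T = 2π/ω ≈ 16.7 days.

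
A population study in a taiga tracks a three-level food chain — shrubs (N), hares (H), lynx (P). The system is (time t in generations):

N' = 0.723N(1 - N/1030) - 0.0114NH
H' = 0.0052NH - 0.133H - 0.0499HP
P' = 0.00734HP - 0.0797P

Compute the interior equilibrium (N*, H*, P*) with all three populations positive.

From dP/dt = 0: 0.00734H* = 0.0797, so H* = 10.9.
From dN/dt = 0: 0.723(1 - N*/1030) = 0.0114·10.9, giving N* = 1030·(1 - 0.171) = 854.
From dH/dt = 0: 0.0052·854 - 0.133 = 0.0499P*, so P* = 4.31/0.0499 = 86.3.

N* ≈ 854, H* ≈ 10.9, P* ≈ 86.3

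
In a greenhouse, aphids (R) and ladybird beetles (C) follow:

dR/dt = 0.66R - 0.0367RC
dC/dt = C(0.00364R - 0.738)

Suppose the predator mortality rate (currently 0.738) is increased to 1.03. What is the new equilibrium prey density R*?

R* ≈ 283

At the interior fixed point, setting dC/dt = 0 with C > 0 fixes R* = (predator death rate)/(RC coefficient) — independent of the other coefficients.
With the change, R* = 1.03/0.00364 = 283; it rises from 203.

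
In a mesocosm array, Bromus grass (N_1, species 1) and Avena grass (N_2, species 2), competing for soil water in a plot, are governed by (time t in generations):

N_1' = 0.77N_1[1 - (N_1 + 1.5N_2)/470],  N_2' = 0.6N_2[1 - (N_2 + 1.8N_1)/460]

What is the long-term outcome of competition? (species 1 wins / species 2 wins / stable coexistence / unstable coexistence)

Compare the nullcline intercepts: K1/α12 = 470/1.5 = 313 < K2 = 460; K2/α21 = 460/1.8 = 256 < K1 = 470.
Since both are reversed, neither can invade when rare; the interior point is a saddle.

unstable coexistence (outcome depends on initial conditions)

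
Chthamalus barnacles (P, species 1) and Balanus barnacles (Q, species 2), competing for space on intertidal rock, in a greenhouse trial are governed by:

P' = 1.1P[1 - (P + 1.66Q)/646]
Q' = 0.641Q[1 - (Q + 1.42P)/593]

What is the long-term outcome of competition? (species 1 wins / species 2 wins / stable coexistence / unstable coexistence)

unstable coexistence (outcome depends on initial conditions)

Compare the nullcline intercepts: K1/α12 = 646/1.66 = 389 < K2 = 593; K2/α21 = 593/1.42 = 418 < K1 = 646.
Since both are reversed, neither can invade when rare; the interior point is a saddle.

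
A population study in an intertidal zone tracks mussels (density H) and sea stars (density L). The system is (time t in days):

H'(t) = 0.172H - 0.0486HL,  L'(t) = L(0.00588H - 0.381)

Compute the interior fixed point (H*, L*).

Set dL/dt = 0 with L > 0: 0.00588H - 0.381 = 0, so H* = 0.381/0.00588 = 64.8.
Set dH/dt = 0 with H > 0: 0.172 - 0.0486L = 0, so L* = 0.172/0.0486 = 3.54.

H* ≈ 64.8, L* ≈ 3.54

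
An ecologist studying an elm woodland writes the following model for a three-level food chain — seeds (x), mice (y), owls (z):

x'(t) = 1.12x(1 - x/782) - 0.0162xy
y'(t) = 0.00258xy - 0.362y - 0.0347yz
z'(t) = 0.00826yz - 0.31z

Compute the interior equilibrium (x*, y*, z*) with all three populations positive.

x* ≈ 357, y* ≈ 37.5, z* ≈ 16.1

From dz/dt = 0: 0.00826y* = 0.31, so y* = 37.5.
From dx/dt = 0: 1.12(1 - x*/782) = 0.0162·37.5, giving x* = 782·(1 - 0.543) = 357.
From dy/dt = 0: 0.00258·357 - 0.362 = 0.0347z*, so z* = 0.56/0.0347 = 16.1.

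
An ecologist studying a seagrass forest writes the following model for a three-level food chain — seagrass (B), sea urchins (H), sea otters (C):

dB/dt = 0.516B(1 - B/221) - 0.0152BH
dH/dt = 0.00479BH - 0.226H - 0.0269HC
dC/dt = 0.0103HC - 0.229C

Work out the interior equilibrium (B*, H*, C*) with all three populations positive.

From dC/dt = 0: 0.0103H* = 0.229, so H* = 22.2.
From dB/dt = 0: 0.516(1 - B*/221) = 0.0152·22.2, giving B* = 221·(1 - 0.655) = 76.3.
From dH/dt = 0: 0.00479·76.3 - 0.226 = 0.0269C*, so C* = 0.139/0.0269 = 5.18.

B* ≈ 76.3, H* ≈ 22.2, C* ≈ 5.18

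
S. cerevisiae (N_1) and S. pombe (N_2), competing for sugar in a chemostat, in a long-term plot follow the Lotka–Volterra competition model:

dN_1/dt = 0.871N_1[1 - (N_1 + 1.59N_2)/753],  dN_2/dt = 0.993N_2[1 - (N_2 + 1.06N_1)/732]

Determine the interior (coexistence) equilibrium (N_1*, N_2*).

Setting both brackets to zero gives the nullclines N_1 + 1.59N_2 = 753 and 1.06N_1 + N_2 = 732.
Substituting N_2 = 732 - 1.06N_1 into the first: N_1(1 - 1.59·1.06) = 753 - 1.59·732.
So N_1* = -411/-0.685 = 599, and then N_2* = 732 - 1.06·599 = 96.6.

N_1* ≈ 599, N_2* ≈ 96.6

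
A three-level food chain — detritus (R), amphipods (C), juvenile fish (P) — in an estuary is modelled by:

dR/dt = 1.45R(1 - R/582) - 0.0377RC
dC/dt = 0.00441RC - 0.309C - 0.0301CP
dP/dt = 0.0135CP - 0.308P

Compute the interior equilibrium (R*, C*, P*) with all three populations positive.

R* ≈ 237, C* ≈ 22.8, P* ≈ 24.4

From dP/dt = 0: 0.0135C* = 0.308, so C* = 22.8.
From dR/dt = 0: 1.45(1 - R*/582) = 0.0377·22.8, giving R* = 582·(1 - 0.593) = 237.
From dC/dt = 0: 0.00441·237 - 0.309 = 0.0301P*, so P* = 0.735/0.0301 = 24.4.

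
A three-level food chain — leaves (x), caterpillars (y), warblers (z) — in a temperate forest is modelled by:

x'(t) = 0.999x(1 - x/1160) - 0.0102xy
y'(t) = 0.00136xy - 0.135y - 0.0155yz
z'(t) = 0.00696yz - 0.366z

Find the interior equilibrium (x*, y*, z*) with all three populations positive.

x* ≈ 537, y* ≈ 52.6, z* ≈ 38.4

From dz/dt = 0: 0.00696y* = 0.366, so y* = 52.6.
From dx/dt = 0: 0.999(1 - x*/1160) = 0.0102·52.6, giving x* = 1160·(1 - 0.537) = 537.
From dy/dt = 0: 0.00136·537 - 0.135 = 0.0155z*, so z* = 0.596/0.0155 = 38.4.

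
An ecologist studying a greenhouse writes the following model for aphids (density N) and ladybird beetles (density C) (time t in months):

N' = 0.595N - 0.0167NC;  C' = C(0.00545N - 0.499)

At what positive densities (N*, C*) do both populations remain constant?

N* ≈ 91.6, C* ≈ 35.6

Set dC/dt = 0 with C > 0: 0.00545N - 0.499 = 0, so N* = 0.499/0.00545 = 91.6.
Set dN/dt = 0 with N > 0: 0.595 - 0.0167C = 0, so C* = 0.595/0.0167 = 35.6.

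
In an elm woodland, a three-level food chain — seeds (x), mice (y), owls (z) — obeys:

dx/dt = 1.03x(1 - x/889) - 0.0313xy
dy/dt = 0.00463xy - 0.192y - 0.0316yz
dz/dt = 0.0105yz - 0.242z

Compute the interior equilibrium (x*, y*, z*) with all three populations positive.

x* ≈ 266, y* ≈ 23, z* ≈ 33

From dz/dt = 0: 0.0105y* = 0.242, so y* = 23.
From dx/dt = 0: 1.03(1 - x*/889) = 0.0313·23, giving x* = 889·(1 - 0.7) = 266.
From dy/dt = 0: 0.00463·266 - 0.192 = 0.0316z*, so z* = 1.04/0.0316 = 33.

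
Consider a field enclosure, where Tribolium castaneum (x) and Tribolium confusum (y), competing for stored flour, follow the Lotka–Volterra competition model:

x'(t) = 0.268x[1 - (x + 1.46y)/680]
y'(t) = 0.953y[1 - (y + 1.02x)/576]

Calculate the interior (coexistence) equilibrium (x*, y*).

x* ≈ 329, y* ≈ 240

Setting both brackets to zero gives the nullclines x + 1.46y = 680 and 1.02x + y = 576.
Substituting y = 576 - 1.02x into the first: x(1 - 1.46·1.02) = 680 - 1.46·576.
So x* = -161/-0.489 = 329, and then y* = 576 - 1.02·329 = 240.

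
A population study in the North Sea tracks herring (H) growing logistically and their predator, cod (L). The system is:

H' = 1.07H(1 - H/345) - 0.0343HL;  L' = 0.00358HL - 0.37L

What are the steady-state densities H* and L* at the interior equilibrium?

From dL/dt = 0 with L > 0: 0.00358H* = 0.37, so H* = 103.
Substitute into dH/dt = 0: 1.07(1 - 103/345) = 0.0343L*.
The bracket is 0.7, giving L* = 0.749/0.0343 = 21.9.

H* ≈ 103, L* ≈ 21.9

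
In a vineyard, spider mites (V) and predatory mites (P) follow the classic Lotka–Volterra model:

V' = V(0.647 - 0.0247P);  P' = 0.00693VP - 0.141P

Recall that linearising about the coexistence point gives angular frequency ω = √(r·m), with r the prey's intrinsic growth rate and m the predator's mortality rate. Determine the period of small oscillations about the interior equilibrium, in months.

Here r = 0.647 and m = 0.141, so r·m = 0.0912.
ω = √0.0912 = 0.302 per month, hence T = 2π/ω ≈ 20.8 months.

T ≈ 20.8 months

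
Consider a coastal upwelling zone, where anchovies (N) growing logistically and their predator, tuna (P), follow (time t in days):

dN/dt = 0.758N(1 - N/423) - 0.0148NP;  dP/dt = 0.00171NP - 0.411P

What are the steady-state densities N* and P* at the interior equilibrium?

N* ≈ 240, P* ≈ 22.1

From dP/dt = 0 with P > 0: 0.00171N* = 0.411, so N* = 240.
Substitute into dN/dt = 0: 0.758(1 - 240/423) = 0.0148P*.
The bracket is 0.432, giving P* = 0.327/0.0148 = 22.1.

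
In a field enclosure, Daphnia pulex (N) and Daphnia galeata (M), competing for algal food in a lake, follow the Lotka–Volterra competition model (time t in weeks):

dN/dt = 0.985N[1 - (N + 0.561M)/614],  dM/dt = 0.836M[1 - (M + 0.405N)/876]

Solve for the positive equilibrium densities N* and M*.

N* ≈ 159, M* ≈ 812

Setting both brackets to zero gives the nullclines N + 0.561M = 614 and 0.405N + M = 876.
Substituting M = 876 - 0.405N into the first: N(1 - 0.561·0.405) = 614 - 0.561·876.
So N* = 123/0.773 = 159, and then M* = 876 - 0.405·159 = 812.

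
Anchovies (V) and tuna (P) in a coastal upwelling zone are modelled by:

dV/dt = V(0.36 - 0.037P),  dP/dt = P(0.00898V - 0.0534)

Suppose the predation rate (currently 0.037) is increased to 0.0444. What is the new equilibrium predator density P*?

At the interior fixed point, setting dV/dt = 0 with V > 0 fixes P* = (prey growth rate)/(VP coefficient) — independent of the other coefficients.
With the change, P* = 0.36/0.0444 = 8.11; it falls from 9.73.

P* ≈ 8.11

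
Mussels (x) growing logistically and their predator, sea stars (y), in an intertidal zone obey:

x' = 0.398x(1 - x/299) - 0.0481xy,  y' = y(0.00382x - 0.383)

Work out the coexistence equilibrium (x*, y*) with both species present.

x* ≈ 100, y* ≈ 5.5

From dy/dt = 0 with y > 0: 0.00382x* = 0.383, so x* = 100.
Substitute into dx/dt = 0: 0.398(1 - 100/299) = 0.0481y*.
The bracket is 0.665, giving y* = 0.265/0.0481 = 5.5.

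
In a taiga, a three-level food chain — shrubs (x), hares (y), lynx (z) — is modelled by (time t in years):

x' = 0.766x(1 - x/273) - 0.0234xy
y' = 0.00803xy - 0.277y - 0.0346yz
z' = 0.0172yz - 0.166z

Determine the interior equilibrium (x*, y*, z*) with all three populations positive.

x* ≈ 193, y* ≈ 9.65, z* ≈ 36.7

From dz/dt = 0: 0.0172y* = 0.166, so y* = 9.65.
From dx/dt = 0: 0.766(1 - x*/273) = 0.0234·9.65, giving x* = 273·(1 - 0.295) = 193.
From dy/dt = 0: 0.00803·193 - 0.277 = 0.0346z*, so z* = 1.27/0.0346 = 36.7.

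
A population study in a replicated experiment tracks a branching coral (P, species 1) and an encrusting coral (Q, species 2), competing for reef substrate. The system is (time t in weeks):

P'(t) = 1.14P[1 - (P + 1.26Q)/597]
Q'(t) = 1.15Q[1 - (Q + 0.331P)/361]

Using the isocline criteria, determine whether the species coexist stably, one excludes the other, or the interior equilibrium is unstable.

Compare the nullcline intercepts: K1/α12 = 597/1.26 = 474 > K2 = 361; K2/α21 = 361/0.331 = 1090 > K1 = 597.
Since both inequalities hold, each species can invade when rare, so the interior equilibrium is stable.

stable coexistence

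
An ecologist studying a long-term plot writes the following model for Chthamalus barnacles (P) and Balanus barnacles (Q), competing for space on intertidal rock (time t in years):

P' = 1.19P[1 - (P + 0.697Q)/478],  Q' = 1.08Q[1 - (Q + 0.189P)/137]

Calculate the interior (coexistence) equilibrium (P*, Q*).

P* ≈ 441, Q* ≈ 53.7

Setting both brackets to zero gives the nullclines P + 0.697Q = 478 and 0.189P + Q = 137.
Substituting Q = 137 - 0.189P into the first: P(1 - 0.697·0.189) = 478 - 0.697·137.
So P* = 383/0.868 = 441, and then Q* = 137 - 0.189·441 = 53.7.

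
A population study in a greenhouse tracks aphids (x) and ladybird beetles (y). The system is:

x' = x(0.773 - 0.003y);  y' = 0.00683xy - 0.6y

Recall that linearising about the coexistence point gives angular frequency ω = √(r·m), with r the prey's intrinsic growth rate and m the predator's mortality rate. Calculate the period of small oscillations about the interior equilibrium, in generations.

Here r = 0.773 and m = 0.6, so r·m = 0.464.
ω = √0.464 = 0.681 per generation, hence T = 2π/ω ≈ 9.23 generations.

T ≈ 9.23 generations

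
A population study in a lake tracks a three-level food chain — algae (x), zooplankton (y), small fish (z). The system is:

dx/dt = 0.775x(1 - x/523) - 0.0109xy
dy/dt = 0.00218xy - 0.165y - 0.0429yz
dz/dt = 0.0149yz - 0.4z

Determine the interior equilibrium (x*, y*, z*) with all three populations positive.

x* ≈ 326, y* ≈ 26.8, z* ≈ 12.7

From dz/dt = 0: 0.0149y* = 0.4, so y* = 26.8.
From dx/dt = 0: 0.775(1 - x*/523) = 0.0109·26.8, giving x* = 523·(1 - 0.378) = 326.
From dy/dt = 0: 0.00218·326 - 0.165 = 0.0429z*, so z* = 0.545/0.0429 = 12.7.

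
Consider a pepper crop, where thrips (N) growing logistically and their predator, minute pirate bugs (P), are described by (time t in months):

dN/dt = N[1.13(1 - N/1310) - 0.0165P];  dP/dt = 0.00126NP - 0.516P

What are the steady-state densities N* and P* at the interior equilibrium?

N* ≈ 410, P* ≈ 47.1

From dP/dt = 0 with P > 0: 0.00126N* = 0.516, so N* = 410.
Substitute into dN/dt = 0: 1.13(1 - 410/1310) = 0.0165P*.
The bracket is 0.687, giving P* = 0.777/0.0165 = 47.1.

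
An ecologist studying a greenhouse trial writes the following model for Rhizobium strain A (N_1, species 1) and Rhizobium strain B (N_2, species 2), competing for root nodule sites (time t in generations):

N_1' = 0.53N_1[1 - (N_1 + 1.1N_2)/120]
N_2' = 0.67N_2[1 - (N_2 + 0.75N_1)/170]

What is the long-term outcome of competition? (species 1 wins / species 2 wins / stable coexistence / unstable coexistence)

species 2 excludes species 1

Compare the nullcline intercepts: K1/α12 = 120/1.1 = 109 < K2 = 170; K2/α21 = 170/0.75 = 227 > K1 = 120.
Since the inequalities point opposite ways, species 2 can invade but species 1 cannot.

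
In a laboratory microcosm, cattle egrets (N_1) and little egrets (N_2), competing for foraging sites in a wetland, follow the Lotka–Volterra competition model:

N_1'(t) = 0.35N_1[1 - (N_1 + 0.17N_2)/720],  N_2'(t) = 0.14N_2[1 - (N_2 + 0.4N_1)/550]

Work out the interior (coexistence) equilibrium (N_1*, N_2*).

N_1* ≈ 672, N_2* ≈ 281

Setting both brackets to zero gives the nullclines N_1 + 0.17N_2 = 720 and 0.4N_1 + N_2 = 550.
Substituting N_2 = 550 - 0.4N_1 into the first: N_1(1 - 0.17·0.4) = 720 - 0.17·550.
So N_1* = 626/0.932 = 672, and then N_2* = 550 - 0.4·672 = 281.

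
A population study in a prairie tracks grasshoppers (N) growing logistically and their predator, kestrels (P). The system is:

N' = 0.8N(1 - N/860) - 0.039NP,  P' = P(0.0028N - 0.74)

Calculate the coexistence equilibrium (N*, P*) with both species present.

N* ≈ 264, P* ≈ 14.2

From dP/dt = 0 with P > 0: 0.0028N* = 0.74, so N* = 264.
Substitute into dN/dt = 0: 0.8(1 - 264/860) = 0.039P*.
The bracket is 0.693, giving P* = 0.554/0.039 = 14.2.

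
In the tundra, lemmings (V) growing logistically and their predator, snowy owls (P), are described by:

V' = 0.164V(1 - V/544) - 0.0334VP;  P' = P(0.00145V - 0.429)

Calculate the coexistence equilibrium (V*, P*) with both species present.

From dP/dt = 0 with P > 0: 0.00145V* = 0.429, so V* = 296.
Substitute into dV/dt = 0: 0.164(1 - 296/544) = 0.0334P*.
The bracket is 0.456, giving P* = 0.0748/0.0334 = 2.24.

V* ≈ 296, P* ≈ 2.24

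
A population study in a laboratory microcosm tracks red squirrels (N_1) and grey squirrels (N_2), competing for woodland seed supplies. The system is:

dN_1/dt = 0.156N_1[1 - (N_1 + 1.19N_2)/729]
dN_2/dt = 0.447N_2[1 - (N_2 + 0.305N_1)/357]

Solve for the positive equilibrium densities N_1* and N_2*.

N_1* ≈ 477, N_2* ≈ 211

Setting both brackets to zero gives the nullclines N_1 + 1.19N_2 = 729 and 0.305N_1 + N_2 = 357.
Substituting N_2 = 357 - 0.305N_1 into the first: N_1(1 - 1.19·0.305) = 729 - 1.19·357.
So N_1* = 304/0.637 = 477, and then N_2* = 357 - 0.305·477 = 211.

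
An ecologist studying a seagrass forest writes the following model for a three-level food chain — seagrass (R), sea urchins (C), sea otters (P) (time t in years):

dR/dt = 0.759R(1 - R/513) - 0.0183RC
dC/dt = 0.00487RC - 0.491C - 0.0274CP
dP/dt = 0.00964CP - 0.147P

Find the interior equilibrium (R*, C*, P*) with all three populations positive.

From dP/dt = 0: 0.00964C* = 0.147, so C* = 15.2.
From dR/dt = 0: 0.759(1 - R*/513) = 0.0183·15.2, giving R* = 513·(1 - 0.368) = 324.
From dC/dt = 0: 0.00487·324 - 0.491 = 0.0274P*, so P* = 1.09/0.0274 = 39.7.

R* ≈ 324, C* ≈ 15.2, P* ≈ 39.7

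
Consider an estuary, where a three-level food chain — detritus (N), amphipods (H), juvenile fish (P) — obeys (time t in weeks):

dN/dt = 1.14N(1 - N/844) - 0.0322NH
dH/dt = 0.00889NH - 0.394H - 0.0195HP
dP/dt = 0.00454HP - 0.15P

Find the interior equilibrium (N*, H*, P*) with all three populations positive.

N* ≈ 56.4, H* ≈ 33, P* ≈ 5.49

From dP/dt = 0: 0.00454H* = 0.15, so H* = 33.
From dN/dt = 0: 1.14(1 - N*/844) = 0.0322·33, giving N* = 844·(1 - 0.933) = 56.4.
From dH/dt = 0: 0.00889·56.4 - 0.394 = 0.0195P*, so P* = 0.107/0.0195 = 5.49.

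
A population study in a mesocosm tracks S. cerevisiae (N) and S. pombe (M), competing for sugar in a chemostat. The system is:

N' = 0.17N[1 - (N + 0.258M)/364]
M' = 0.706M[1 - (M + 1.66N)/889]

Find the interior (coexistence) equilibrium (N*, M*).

N* ≈ 235, M* ≈ 498

Setting both brackets to zero gives the nullclines N + 0.258M = 364 and 1.66N + M = 889.
Substituting M = 889 - 1.66N into the first: N(1 - 0.258·1.66) = 364 - 0.258·889.
So N* = 135/0.572 = 235, and then M* = 889 - 1.66·235 = 498.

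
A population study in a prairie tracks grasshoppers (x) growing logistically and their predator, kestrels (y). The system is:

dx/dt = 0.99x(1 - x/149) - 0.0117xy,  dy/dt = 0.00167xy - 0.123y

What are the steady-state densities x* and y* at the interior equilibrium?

From dy/dt = 0 with y > 0: 0.00167x* = 0.123, so x* = 73.7.
Substitute into dx/dt = 0: 0.99(1 - 73.7/149) = 0.0117y*.
The bracket is 0.506, giving y* = 0.501/0.0117 = 42.8.

x* ≈ 73.7, y* ≈ 42.8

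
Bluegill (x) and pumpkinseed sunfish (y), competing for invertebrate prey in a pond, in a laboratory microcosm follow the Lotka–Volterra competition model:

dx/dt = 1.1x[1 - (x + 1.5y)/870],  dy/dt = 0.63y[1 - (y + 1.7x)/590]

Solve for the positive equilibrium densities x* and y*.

x* ≈ 9.68, y* ≈ 574

Setting both brackets to zero gives the nullclines x + 1.5y = 870 and 1.7x + y = 590.
Substituting y = 590 - 1.7x into the first: x(1 - 1.5·1.7) = 870 - 1.5·590.
So x* = -15/-1.55 = 9.68, and then y* = 590 - 1.7·9.68 = 574.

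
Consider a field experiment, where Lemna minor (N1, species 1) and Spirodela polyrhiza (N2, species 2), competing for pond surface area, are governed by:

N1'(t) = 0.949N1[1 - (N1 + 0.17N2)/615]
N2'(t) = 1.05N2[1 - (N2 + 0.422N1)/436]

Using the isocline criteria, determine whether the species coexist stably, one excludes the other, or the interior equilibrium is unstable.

Compare the nullcline intercepts: K1/α12 = 615/0.17 = 3620 > K2 = 436; K2/α21 = 436/0.422 = 1030 > K1 = 615.
Since both inequalities hold, each species can invade when rare, so the interior equilibrium is stable.

stable coexistence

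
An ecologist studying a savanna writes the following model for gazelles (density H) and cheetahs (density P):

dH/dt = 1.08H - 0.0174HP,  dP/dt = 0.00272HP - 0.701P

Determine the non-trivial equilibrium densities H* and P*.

H* ≈ 258, P* ≈ 62.1

Set dP/dt = 0 with P > 0: 0.00272H - 0.701 = 0, so H* = 0.701/0.00272 = 258.
Set dH/dt = 0 with H > 0: 1.08 - 0.0174P = 0, so P* = 1.08/0.0174 = 62.1.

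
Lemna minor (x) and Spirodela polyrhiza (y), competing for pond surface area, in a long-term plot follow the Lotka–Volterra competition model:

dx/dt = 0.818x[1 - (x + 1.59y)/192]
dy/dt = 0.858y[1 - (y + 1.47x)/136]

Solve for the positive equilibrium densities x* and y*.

Setting both brackets to zero gives the nullclines x + 1.59y = 192 and 1.47x + y = 136.
Substituting y = 136 - 1.47x into the first: x(1 - 1.59·1.47) = 192 - 1.59·136.
So x* = -24.2/-1.34 = 18.1, and then y* = 136 - 1.47·18.1 = 109.

x* ≈ 18.1, y* ≈ 109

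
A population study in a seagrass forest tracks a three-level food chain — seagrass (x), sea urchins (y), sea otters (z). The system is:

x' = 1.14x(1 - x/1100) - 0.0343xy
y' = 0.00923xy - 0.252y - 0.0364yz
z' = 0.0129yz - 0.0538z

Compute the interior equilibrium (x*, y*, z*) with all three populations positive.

From dz/dt = 0: 0.0129y* = 0.0538, so y* = 4.17.
From dx/dt = 0: 1.14(1 - x*/1100) = 0.0343·4.17, giving x* = 1100·(1 - 0.125) = 962.
From dy/dt = 0: 0.00923·962 - 0.252 = 0.0364z*, so z* = 8.63/0.0364 = 237.

x* ≈ 962, y* ≈ 4.17, z* ≈ 237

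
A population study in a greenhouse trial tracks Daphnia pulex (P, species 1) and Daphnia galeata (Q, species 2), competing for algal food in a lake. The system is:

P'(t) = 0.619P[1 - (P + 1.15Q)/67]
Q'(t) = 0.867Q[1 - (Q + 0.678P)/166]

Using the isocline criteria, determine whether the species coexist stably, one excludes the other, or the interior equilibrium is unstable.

Compare the nullcline intercepts: K1/α12 = 67/1.15 = 58.3 < K2 = 166; K2/α21 = 166/0.678 = 245 > K1 = 67.
Since the inequalities point opposite ways, species 2 can invade but species 1 cannot.

species 2 excludes species 1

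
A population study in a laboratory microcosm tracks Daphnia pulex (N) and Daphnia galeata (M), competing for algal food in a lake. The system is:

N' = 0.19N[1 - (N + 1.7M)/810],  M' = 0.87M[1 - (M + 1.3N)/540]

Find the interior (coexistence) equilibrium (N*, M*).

N* ≈ 89.3, M* ≈ 424

Setting both brackets to zero gives the nullclines N + 1.7M = 810 and 1.3N + M = 540.
Substituting M = 540 - 1.3N into the first: N(1 - 1.7·1.3) = 810 - 1.7·540.
So N* = -108/-1.21 = 89.3, and then M* = 540 - 1.3·89.3 = 424.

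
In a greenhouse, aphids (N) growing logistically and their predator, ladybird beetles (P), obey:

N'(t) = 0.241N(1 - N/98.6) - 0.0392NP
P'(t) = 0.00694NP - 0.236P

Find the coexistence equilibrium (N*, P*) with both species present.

From dP/dt = 0 with P > 0: 0.00694N* = 0.236, so N* = 34.
Substitute into dN/dt = 0: 0.241(1 - 34/98.6) = 0.0392P*.
The bracket is 0.655, giving P* = 0.158/0.0392 = 4.03.

N* ≈ 34, P* ≈ 4.03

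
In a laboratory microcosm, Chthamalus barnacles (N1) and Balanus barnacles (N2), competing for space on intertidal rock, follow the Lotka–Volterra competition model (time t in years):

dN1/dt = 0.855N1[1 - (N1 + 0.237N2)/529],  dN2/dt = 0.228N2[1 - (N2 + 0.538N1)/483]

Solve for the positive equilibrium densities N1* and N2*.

N1* ≈ 475, N2* ≈ 227

Setting both brackets to zero gives the nullclines N1 + 0.237N2 = 529 and 0.538N1 + N2 = 483.
Substituting N2 = 483 - 0.538N1 into the first: N1(1 - 0.237·0.538) = 529 - 0.237·483.
So N1* = 415/0.872 = 475, and then N2* = 483 - 0.538·475 = 227.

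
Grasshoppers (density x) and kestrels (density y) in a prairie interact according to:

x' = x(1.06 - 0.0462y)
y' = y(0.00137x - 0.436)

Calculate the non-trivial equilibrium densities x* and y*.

x* ≈ 318, y* ≈ 22.9

Set dy/dt = 0 with y > 0: 0.00137x - 0.436 = 0, so x* = 0.436/0.00137 = 318.
Set dx/dt = 0 with x > 0: 1.06 - 0.0462y = 0, so y* = 1.06/0.0462 = 22.9.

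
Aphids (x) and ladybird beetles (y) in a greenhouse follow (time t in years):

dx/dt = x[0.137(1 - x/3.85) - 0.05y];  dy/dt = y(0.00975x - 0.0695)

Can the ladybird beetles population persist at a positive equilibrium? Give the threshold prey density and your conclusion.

The predator equation gives dy/dt > 0 only when x > 0.0695/0.00975 = 7.13.
Without the predator, x → K = 3.85. Since 3.85 < 7.13, the predator cannot invade.

Threshold x = 7.13; K < 7.13, so no, the predator goes extinct.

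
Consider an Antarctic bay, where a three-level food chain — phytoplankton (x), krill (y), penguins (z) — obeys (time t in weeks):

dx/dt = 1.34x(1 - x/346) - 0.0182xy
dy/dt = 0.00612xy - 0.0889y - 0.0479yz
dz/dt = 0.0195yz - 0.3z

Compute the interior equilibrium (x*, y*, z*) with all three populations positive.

x* ≈ 274, y* ≈ 15.4, z* ≈ 33.1

From dz/dt = 0: 0.0195y* = 0.3, so y* = 15.4.
From dx/dt = 0: 1.34(1 - x*/346) = 0.0182·15.4, giving x* = 346·(1 - 0.209) = 274.
From dy/dt = 0: 0.00612·274 - 0.0889 = 0.0479z*, so z* = 1.59/0.0479 = 33.1.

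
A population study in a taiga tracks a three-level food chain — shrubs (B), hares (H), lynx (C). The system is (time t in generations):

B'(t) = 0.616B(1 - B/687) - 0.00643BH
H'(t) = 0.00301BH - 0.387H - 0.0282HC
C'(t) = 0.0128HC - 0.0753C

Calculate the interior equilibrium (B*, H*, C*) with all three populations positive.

From dC/dt = 0: 0.0128H* = 0.0753, so H* = 5.88.
From dB/dt = 0: 0.616(1 - B*/687) = 0.00643·5.88, giving B* = 687·(1 - 0.0614) = 645.
From dH/dt = 0: 0.00301·645 - 0.387 = 0.0282C*, so C* = 1.55/0.0282 = 55.1.

B* ≈ 645, H* ≈ 5.88, C* ≈ 55.1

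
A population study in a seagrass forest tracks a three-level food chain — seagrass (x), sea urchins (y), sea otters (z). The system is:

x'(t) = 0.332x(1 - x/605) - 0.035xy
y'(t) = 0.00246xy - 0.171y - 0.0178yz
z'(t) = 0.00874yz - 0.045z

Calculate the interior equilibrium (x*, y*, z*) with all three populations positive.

x* ≈ 277, y* ≈ 5.15, z* ≈ 28.6

From dz/dt = 0: 0.00874y* = 0.045, so y* = 5.15.
From dx/dt = 0: 0.332(1 - x*/605) = 0.035·5.15, giving x* = 605·(1 - 0.543) = 277.
From dy/dt = 0: 0.00246·277 - 0.171 = 0.0178z*, so z* = 0.509/0.0178 = 28.6.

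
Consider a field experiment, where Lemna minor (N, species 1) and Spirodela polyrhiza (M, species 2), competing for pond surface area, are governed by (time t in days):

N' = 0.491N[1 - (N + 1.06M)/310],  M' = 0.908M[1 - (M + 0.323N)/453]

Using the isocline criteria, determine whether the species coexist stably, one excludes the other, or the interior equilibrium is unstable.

species 2 excludes species 1

Compare the nullcline intercepts: K1/α12 = 310/1.06 = 292 < K2 = 453; K2/α21 = 453/0.323 = 1400 > K1 = 310.
Since the inequalities point opposite ways, species 2 can invade but species 1 cannot.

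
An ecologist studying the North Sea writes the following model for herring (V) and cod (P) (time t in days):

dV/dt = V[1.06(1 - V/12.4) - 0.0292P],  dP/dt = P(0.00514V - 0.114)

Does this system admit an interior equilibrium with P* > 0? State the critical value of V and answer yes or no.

The predator equation gives dP/dt > 0 only when V > 0.114/0.00514 = 22.2.
Without the predator, V → K = 12.4. Since 12.4 < 22.2, the predator cannot invade.

Threshold V = 22.2; K < 22.2, so no, the predator goes extinct.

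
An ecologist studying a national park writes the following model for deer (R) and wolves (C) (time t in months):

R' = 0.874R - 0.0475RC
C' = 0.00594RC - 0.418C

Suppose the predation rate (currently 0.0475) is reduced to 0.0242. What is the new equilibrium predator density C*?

C* ≈ 36.1

At the interior fixed point, setting dR/dt = 0 with R > 0 fixes C* = (prey growth rate)/(RC coefficient) — independent of the other coefficients.
With the change, C* = 0.874/0.0242 = 36.1; it rises from 18.4.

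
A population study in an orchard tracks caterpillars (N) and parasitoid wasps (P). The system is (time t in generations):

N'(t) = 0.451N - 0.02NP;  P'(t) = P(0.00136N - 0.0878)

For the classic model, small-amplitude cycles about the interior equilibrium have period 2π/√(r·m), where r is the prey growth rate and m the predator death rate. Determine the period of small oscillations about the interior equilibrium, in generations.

Here r = 0.451 and m = 0.0878, so r·m = 0.0396.
ω = √0.0396 = 0.199 per generation, hence T = 2π/ω ≈ 31.6 generations.

T ≈ 31.6 generations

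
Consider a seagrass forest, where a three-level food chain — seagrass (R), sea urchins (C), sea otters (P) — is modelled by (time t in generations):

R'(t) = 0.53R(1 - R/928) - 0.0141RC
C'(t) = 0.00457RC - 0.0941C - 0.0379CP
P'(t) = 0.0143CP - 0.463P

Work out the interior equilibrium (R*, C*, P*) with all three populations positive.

From dP/dt = 0: 0.0143C* = 0.463, so C* = 32.4.
From dR/dt = 0: 0.53(1 - R*/928) = 0.0141·32.4, giving R* = 928·(1 - 0.861) = 129.
From dC/dt = 0: 0.00457·129 - 0.0941 = 0.0379P*, so P* = 0.494/0.0379 = 13.

R* ≈ 129, C* ≈ 32.4, P* ≈ 13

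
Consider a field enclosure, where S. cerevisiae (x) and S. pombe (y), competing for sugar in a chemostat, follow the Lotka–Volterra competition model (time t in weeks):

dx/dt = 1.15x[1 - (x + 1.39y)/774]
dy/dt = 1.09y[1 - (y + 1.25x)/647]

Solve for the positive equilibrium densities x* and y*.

x* ≈ 170, y* ≈ 435

Setting both brackets to zero gives the nullclines x + 1.39y = 774 and 1.25x + y = 647.
Substituting y = 647 - 1.25x into the first: x(1 - 1.39·1.25) = 774 - 1.39·647.
So x* = -125/-0.737 = 170, and then y* = 647 - 1.25·170 = 435.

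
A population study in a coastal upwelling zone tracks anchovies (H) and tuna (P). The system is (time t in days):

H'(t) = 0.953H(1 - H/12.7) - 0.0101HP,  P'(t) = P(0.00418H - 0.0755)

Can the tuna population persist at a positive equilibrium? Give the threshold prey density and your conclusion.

Threshold H = 18.1; K < 18.1, so no, the predator goes extinct.

The predator equation gives dP/dt > 0 only when H > 0.0755/0.00418 = 18.1.
Without the predator, H → K = 12.7. Since 12.7 < 18.1, the predator cannot invade.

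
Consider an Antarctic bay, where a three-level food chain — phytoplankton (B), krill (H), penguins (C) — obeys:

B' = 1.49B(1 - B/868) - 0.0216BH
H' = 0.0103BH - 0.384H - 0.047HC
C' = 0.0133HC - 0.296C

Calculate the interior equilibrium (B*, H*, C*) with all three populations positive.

From dC/dt = 0: 0.0133H* = 0.296, so H* = 22.3.
From dB/dt = 0: 1.49(1 - B*/868) = 0.0216·22.3, giving B* = 868·(1 - 0.323) = 588.
From dH/dt = 0: 0.0103·588 - 0.384 = 0.047C*, so C* = 5.67/0.047 = 121.

B* ≈ 588, H* ≈ 22.3, C* ≈ 121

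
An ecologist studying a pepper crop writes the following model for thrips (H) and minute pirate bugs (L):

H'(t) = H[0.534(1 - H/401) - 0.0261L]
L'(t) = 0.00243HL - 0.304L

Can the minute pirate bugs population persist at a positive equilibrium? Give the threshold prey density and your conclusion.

Threshold H = 125; K > 125, so yes, the predator persists.

The predator equation gives dL/dt > 0 only when H > 0.304/0.00243 = 125.
Without the predator, H → K = 401. Since 401 > 125, the predator can invade and persist.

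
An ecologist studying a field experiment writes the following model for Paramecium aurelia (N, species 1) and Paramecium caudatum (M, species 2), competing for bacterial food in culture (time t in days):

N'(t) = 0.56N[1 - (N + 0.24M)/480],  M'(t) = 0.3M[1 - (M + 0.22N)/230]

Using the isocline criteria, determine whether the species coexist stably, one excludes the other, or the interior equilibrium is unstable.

Compare the nullcline intercepts: K1/α12 = 480/0.24 = 2000 > K2 = 230; K2/α21 = 230/0.22 = 1050 > K1 = 480.
Since both inequalities hold, each species can invade when rare, so the interior equilibrium is stable.

stable coexistence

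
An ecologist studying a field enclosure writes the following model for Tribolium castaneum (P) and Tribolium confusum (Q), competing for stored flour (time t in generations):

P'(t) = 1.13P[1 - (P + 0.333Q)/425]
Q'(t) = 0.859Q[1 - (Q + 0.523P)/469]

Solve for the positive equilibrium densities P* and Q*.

P* ≈ 326, Q* ≈ 299

Setting both brackets to zero gives the nullclines P + 0.333Q = 425 and 0.523P + Q = 469.
Substituting Q = 469 - 0.523P into the first: P(1 - 0.333·0.523) = 425 - 0.333·469.
So P* = 269/0.826 = 326, and then Q* = 469 - 0.523·326 = 299.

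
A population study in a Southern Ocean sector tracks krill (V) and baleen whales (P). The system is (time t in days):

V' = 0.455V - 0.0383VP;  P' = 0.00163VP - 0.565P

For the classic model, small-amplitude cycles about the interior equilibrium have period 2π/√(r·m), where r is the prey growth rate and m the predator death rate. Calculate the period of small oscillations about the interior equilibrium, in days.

Here r = 0.455 and m = 0.565, so r·m = 0.257.
ω = √0.257 = 0.507 per day, hence T = 2π/ω ≈ 12.4 days.

T ≈ 12.4 days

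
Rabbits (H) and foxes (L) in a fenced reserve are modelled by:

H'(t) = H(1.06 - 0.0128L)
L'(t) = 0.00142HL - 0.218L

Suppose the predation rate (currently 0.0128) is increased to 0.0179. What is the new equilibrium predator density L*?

At the interior fixed point, setting dH/dt = 0 with H > 0 fixes L* = (prey growth rate)/(HL coefficient) — independent of the other coefficients.
With the change, L* = 1.06/0.0179 = 59.2; it falls from 82.8.

L* ≈ 59.2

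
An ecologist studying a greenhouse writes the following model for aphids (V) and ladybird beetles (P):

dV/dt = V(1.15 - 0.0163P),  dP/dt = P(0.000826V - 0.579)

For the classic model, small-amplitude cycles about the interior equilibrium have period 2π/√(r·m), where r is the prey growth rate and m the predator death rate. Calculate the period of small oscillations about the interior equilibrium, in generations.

T ≈ 7.7 generations

Here r = 1.15 and m = 0.579, so r·m = 0.666.
ω = √0.666 = 0.816 per generation, hence T = 2π/ω ≈ 7.7 generations.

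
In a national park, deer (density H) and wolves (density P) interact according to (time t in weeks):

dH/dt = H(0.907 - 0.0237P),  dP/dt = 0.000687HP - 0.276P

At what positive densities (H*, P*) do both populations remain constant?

H* ≈ 402, P* ≈ 38.3

Set dP/dt = 0 with P > 0: 0.000687H - 0.276 = 0, so H* = 0.276/0.000687 = 402.
Set dH/dt = 0 with H > 0: 0.907 - 0.0237P = 0, so P* = 0.907/0.0237 = 38.3.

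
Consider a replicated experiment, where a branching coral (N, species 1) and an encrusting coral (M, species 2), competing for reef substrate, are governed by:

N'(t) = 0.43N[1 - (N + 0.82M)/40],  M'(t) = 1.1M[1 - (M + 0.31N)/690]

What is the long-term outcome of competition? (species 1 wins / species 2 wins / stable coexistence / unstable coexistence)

species 2 excludes species 1

Compare the nullcline intercepts: K1/α12 = 40/0.82 = 48.8 < K2 = 690; K2/α21 = 690/0.31 = 2230 > K1 = 40.
Since the inequalities point opposite ways, species 2 can invade but species 1 cannot.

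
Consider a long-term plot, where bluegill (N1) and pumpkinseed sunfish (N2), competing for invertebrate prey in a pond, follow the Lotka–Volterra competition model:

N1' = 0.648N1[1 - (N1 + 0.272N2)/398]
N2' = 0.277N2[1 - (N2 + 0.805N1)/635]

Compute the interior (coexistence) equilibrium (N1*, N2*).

Setting both brackets to zero gives the nullclines N1 + 0.272N2 = 398 and 0.805N1 + N2 = 635.
Substituting N2 = 635 - 0.805N1 into the first: N1(1 - 0.272·0.805) = 398 - 0.272·635.
So N1* = 225/0.781 = 288, and then N2* = 635 - 0.805·288 = 403.

N1* ≈ 288, N2* ≈ 403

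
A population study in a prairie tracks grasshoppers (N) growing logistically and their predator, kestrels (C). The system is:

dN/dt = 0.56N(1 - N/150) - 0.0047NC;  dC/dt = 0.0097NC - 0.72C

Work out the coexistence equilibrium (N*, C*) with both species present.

From dC/dt = 0 with C > 0: 0.0097N* = 0.72, so N* = 74.2.
Substitute into dN/dt = 0: 0.56(1 - 74.2/150) = 0.0047C*.
The bracket is 0.505, giving C* = 0.283/0.0047 = 60.2.

N* ≈ 74.2, C* ≈ 60.2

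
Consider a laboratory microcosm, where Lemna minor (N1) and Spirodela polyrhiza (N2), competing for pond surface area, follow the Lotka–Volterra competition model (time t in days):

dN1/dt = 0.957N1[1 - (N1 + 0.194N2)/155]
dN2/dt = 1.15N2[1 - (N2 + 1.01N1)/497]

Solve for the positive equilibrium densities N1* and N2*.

Setting both brackets to zero gives the nullclines N1 + 0.194N2 = 155 and 1.01N1 + N2 = 497.
Substituting N2 = 497 - 1.01N1 into the first: N1(1 - 0.194·1.01) = 155 - 0.194·497.
So N1* = 58.6/0.804 = 72.9, and then N2* = 497 - 1.01·72.9 = 423.

N1* ≈ 72.9, N2* ≈ 423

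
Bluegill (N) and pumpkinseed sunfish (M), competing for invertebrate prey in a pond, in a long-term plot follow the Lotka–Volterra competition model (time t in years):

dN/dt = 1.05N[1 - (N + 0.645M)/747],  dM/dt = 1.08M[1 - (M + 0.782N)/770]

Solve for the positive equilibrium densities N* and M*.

N* ≈ 505, M* ≈ 375

Setting both brackets to zero gives the nullclines N + 0.645M = 747 and 0.782N + M = 770.
Substituting M = 770 - 0.782N into the first: N(1 - 0.645·0.782) = 747 - 0.645·770.
So N* = 250/0.496 = 505, and then M* = 770 - 0.782·505 = 375.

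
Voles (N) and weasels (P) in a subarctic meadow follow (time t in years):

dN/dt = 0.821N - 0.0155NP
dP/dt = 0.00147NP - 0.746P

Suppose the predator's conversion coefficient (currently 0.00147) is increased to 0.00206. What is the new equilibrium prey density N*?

N* ≈ 362

At the interior fixed point, setting dP/dt = 0 with P > 0 fixes N* = (predator death rate)/(NP coefficient) — independent of the other coefficients.
With the change, N* = 0.746/0.00206 = 362; it falls from 507.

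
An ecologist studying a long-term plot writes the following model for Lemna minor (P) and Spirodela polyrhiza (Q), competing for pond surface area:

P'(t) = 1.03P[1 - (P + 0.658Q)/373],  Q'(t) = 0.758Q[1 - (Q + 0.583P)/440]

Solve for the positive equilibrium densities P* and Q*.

Setting both brackets to zero gives the nullclines P + 0.658Q = 373 and 0.583P + Q = 440.
Substituting Q = 440 - 0.583P into the first: P(1 - 0.658·0.583) = 373 - 0.658·440.
So P* = 83.5/0.616 = 135, and then Q* = 440 - 0.583·135 = 361.

P* ≈ 135, Q* ≈ 361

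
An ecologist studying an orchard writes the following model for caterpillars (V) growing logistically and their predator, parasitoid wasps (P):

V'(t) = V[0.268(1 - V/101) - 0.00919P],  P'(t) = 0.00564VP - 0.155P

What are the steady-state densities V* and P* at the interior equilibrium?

From dP/dt = 0 with P > 0: 0.00564V* = 0.155, so V* = 27.5.
Substitute into dV/dt = 0: 0.268(1 - 27.5/101) = 0.00919P*.
The bracket is 0.728, giving P* = 0.195/0.00919 = 21.2.

V* ≈ 27.5, P* ≈ 21.2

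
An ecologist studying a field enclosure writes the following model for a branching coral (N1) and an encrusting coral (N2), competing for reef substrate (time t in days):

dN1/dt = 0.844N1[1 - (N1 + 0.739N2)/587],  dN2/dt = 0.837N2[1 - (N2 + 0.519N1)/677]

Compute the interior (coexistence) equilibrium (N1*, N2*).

N1* ≈ 141, N2* ≈ 604

Setting both brackets to zero gives the nullclines N1 + 0.739N2 = 587 and 0.519N1 + N2 = 677.
Substituting N2 = 677 - 0.519N1 into the first: N1(1 - 0.739·0.519) = 587 - 0.739·677.
So N1* = 86.7/0.616 = 141, and then N2* = 677 - 0.519·141 = 604.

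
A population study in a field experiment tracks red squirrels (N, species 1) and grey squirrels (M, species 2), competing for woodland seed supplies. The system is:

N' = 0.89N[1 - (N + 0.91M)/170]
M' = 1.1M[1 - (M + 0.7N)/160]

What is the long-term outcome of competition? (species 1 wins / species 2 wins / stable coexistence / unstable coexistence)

stable coexistence

Compare the nullcline intercepts: K1/α12 = 170/0.91 = 187 > K2 = 160; K2/α21 = 160/0.7 = 229 > K1 = 170.
Since both inequalities hold, each species can invade when rare, so the interior equilibrium is stable.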